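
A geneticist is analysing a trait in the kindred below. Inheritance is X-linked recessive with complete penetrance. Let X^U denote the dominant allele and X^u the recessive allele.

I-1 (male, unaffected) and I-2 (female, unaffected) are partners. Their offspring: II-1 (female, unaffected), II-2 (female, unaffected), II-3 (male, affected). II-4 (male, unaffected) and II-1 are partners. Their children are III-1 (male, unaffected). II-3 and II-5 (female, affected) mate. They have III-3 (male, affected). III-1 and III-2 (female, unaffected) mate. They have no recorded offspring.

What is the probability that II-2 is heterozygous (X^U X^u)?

I-1 is unaffected, so I-1 is X^U Y.
I-2 is unaffected so carries U and passed u to II-3 (X^u Y), so I-2 is X^U X^u.
Their cross gives offspring ratios 1/2 X^U X^U : 1/2 X^U X^u. Conditioning on II-2 being unaffected, P(X^U X^u) = 1/2 / 1 = 1/2.

1/2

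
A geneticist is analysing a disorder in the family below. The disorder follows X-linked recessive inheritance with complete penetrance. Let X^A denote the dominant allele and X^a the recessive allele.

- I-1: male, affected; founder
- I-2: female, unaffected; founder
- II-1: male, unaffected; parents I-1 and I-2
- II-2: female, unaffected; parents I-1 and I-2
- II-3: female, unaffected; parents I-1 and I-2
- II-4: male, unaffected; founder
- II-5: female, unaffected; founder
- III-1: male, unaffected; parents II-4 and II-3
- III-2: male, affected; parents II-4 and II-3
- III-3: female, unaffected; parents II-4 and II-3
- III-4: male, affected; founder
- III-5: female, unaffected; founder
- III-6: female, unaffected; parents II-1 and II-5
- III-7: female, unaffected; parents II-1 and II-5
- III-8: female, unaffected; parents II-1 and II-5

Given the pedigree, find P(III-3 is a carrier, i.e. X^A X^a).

II-4 is unaffected, so II-4 is X^A Y.
II-3 is unaffected so carries A and received a from I-1 (X^a Y), so II-3 is X^A X^a.
Their cross gives offspring ratios 1/2 X^A X^A : 1/2 X^A X^a. Conditioning on III-3 being unaffected, P(X^A X^a) = 1/2 / 1 = 1/2.

1/2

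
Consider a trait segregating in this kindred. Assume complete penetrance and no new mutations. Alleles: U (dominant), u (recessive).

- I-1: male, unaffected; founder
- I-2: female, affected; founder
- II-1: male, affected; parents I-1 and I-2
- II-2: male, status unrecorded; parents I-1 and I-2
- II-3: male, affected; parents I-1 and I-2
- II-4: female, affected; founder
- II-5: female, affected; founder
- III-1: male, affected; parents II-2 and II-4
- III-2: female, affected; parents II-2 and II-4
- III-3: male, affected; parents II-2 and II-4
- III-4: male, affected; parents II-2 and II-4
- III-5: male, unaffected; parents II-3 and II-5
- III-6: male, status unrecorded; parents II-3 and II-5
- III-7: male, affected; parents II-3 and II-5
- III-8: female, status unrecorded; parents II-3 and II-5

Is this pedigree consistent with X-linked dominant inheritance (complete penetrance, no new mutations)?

A consistent assignment under X-linked dominant exists: I-1 X^u Y, I-2 X^U X^U, II-1 X^U Y, II-2 X^U Y, II-3 X^U Y, II-4 X^U X^U, II-5 X^U X^u, III-1 X^U Y, III-2 X^U X^U, III-3 X^U Y, III-4 X^U Y, III-5 X^u Y, III-6 X^U Y, III-7 X^U Y, III-8 X^U X^U.
In this assignment every recorded phenotype matches its genotype and every non-founder's genotype is obtainable from its parents' genotypes, so the pedigree is consistent.

Yes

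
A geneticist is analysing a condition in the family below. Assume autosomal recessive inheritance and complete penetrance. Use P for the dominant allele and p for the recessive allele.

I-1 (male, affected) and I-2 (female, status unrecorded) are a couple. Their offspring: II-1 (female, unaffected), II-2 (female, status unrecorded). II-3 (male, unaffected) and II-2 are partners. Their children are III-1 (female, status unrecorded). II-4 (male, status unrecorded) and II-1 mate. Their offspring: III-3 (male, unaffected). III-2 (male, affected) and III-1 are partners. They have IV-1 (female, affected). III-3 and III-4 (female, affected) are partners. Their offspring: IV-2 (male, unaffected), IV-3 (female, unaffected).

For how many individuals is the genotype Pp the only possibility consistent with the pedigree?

3

Obligate heterozygotes: II-1 is unaffected so carries P and received p from I-1 (pp), so II-1 is Pp; IV-2 is unaffected so carries P and received p from III-4 (pp), so IV-2 is Pp; IV-3 is unaffected so carries P and received p from III-4 (pp), so IV-3 is Pp.
Every other individual is either homozygous by phenotype or has at least one consistent homozygous assignment, so the count is 3.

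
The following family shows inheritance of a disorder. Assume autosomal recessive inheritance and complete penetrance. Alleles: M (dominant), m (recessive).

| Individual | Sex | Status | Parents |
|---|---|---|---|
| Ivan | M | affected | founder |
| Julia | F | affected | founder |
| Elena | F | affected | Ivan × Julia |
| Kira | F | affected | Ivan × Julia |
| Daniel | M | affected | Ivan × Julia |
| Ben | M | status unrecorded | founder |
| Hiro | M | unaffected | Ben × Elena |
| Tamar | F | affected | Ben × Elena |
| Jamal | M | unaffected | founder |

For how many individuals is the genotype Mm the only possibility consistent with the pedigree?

Obligate heterozygotes: Ben passed M to Hiro (Mm, whose m came from Elena) and passed m to Tamar (mm), so Ben is Mm; Hiro is unaffected so carries M and received m from Elena (mm), so Hiro is Mm.
Every other individual is either homozygous by phenotype or has at least one consistent homozygous assignment, so the count is 2.

2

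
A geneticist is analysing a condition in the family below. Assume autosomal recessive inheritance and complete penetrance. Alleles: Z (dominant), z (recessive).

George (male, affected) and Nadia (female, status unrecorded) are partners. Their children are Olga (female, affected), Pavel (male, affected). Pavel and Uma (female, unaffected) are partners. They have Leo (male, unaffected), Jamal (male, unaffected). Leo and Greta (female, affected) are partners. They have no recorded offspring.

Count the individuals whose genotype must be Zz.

2

Obligate heterozygotes: Leo is unaffected so carries Z and received z from Pavel (zz), so Leo is Zz; Jamal is unaffected so carries Z and received z from Pavel (zz), so Jamal is Zz.
Every other individual is either homozygous by phenotype or has at least one consistent homozygous assignment, so the count is 2.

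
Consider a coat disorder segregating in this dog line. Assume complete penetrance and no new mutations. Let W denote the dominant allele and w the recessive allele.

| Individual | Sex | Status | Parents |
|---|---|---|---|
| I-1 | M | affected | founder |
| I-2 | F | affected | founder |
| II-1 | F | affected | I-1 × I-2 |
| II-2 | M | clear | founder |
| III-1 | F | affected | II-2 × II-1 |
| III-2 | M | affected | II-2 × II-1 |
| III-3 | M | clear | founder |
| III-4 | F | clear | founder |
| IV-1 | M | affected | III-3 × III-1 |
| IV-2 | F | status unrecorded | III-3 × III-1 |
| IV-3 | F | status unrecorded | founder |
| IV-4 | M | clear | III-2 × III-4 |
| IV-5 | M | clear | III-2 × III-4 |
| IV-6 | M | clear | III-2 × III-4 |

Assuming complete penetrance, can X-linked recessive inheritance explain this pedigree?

No

Under X-linked recessive, III-1 (affected, female) cannot arise from II-2 (clear) × II-1 (affected).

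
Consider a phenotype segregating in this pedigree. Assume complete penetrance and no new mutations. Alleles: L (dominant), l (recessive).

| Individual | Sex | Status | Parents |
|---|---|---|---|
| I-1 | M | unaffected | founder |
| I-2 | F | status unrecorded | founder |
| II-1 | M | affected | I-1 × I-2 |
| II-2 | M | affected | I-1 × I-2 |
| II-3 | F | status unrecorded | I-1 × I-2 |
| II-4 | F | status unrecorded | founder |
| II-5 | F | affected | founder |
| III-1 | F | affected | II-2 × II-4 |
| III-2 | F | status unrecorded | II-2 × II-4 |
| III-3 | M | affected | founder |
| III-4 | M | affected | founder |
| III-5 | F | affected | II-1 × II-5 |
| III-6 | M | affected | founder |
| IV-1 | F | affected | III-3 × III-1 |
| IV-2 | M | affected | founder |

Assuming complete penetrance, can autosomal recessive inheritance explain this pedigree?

A consistent assignment under autosomal recessive exists: I-1 Ll, I-2 Ll, II-1 ll, II-2 ll, II-3 LL, II-4 Ll, II-5 ll, III-1 ll, III-2 Ll, III-3 ll, III-4 ll, III-5 ll, III-6 ll, IV-1 ll, IV-2 ll.
In this assignment every recorded phenotype matches its genotype and every non-founder's genotype is obtainable from its parents' genotypes, so the pedigree is consistent.

Yes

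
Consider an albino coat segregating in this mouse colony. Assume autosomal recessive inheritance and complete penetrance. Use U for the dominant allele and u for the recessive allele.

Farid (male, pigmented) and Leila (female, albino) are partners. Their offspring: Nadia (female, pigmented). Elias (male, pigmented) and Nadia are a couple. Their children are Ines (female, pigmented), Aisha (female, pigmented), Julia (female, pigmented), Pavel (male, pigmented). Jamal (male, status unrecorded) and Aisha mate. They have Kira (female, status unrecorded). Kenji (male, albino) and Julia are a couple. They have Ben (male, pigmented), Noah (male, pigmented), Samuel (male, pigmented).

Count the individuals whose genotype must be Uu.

4

Obligate heterozygotes: Nadia is pigmented so carries U and received u from Leila (uu), so Nadia is Uu; Ben is pigmented so carries U and received u from Kenji (uu), so Ben is Uu; Noah is pigmented so carries U and received u from Kenji (uu), so Noah is Uu; Samuel is pigmented so carries U and received u from Kenji (uu), so Samuel is Uu.
Every other individual is either homozygous by phenotype or has at least one consistent homozygous assignment, so the count is 4.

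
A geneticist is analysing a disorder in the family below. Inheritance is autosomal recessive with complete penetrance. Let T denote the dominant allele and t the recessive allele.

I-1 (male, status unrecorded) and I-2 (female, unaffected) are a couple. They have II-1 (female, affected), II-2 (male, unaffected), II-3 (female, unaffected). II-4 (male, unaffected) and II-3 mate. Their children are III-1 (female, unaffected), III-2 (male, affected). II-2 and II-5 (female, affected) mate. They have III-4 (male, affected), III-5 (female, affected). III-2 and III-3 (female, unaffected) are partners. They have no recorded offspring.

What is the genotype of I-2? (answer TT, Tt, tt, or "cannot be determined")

From phenotype alone, I-2 is TT or Tt.
I-2 is unaffected so carries T and passed t to II-1 (tt), so I-2 is Tt.

Tt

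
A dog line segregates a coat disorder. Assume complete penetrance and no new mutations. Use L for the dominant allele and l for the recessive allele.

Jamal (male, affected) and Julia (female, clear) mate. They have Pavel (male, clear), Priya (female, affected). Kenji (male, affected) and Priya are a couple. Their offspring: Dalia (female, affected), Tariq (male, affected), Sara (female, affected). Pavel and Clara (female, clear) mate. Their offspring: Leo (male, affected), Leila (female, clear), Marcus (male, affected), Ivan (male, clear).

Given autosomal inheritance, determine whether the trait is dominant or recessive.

Pavel and Clara are both clear yet have an affected child Leo. Under dominance, an affected child requires at least one affected parent, so the trait cannot be dominant.

recessive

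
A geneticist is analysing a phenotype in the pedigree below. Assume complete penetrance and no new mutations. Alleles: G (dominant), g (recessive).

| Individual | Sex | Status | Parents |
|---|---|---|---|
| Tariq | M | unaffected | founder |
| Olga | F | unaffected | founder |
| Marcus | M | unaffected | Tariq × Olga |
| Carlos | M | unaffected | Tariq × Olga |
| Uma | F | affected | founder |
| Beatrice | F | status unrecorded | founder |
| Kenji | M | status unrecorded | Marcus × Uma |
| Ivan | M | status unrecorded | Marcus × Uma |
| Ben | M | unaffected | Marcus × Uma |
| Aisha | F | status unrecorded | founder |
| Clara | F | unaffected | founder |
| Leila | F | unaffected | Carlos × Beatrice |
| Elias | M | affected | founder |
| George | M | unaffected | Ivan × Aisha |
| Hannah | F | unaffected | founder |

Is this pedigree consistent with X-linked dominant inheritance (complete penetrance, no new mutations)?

A consistent assignment under X-linked dominant exists: Tariq X^g Y, Olga X^g X^g, Marcus X^g Y, Carlos X^g Y, Uma X^G X^g, Beatrice X^G X^g, Kenji X^G Y, Ivan X^G Y, Ben X^g Y, Aisha X^G X^g, Clara X^g X^g, Leila X^g X^g, Elias X^G Y, George X^g Y, Hannah X^g X^g.
In this assignment every recorded phenotype matches its genotype and every non-founder's genotype is obtainable from its parents' genotypes, so the pedigree is consistent.

Yes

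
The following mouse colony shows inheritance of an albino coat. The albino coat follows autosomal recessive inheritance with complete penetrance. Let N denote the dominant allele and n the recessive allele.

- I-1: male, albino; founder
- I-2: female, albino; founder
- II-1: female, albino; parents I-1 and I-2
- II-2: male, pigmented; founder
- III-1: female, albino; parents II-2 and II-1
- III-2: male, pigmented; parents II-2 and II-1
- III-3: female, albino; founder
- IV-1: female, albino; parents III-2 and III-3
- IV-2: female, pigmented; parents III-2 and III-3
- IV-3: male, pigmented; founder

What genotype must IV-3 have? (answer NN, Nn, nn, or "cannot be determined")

cannot be determined

IV-3's phenotype allows NN or Nn, and no parent or child forces a single allele at both positions; consistent genotype assignments exist with IV-3 as NN or Nn.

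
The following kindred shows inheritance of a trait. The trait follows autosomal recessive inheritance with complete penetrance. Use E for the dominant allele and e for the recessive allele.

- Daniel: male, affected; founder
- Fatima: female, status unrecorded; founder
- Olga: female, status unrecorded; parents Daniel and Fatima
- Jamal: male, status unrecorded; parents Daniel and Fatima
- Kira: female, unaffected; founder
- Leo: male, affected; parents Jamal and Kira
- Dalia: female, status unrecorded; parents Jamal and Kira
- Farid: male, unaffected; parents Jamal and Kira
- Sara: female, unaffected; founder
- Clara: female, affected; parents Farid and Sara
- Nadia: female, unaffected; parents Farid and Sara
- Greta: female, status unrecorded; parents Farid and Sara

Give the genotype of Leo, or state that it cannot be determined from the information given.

ee

Leo is affected, so Leo is ee.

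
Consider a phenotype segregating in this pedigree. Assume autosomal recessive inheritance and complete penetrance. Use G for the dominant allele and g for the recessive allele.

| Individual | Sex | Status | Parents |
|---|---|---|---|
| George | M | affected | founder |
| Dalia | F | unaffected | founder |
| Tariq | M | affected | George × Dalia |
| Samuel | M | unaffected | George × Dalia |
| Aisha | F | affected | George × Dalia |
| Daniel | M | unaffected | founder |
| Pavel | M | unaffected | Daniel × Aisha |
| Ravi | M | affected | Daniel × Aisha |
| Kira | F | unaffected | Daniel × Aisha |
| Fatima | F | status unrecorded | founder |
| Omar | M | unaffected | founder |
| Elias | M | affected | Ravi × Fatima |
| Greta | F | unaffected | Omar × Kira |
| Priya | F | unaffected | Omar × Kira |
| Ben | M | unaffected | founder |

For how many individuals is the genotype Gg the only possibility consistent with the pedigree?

5

Obligate heterozygotes: Dalia is unaffected so carries G and passed g to Tariq (gg), so Dalia is Gg; Samuel is unaffected so carries G and received g from George (gg), so Samuel is Gg; Daniel is unaffected so carries G and passed g to Ravi (gg), so Daniel is Gg; Pavel is unaffected so carries G and received g from Aisha (gg), so Pavel is Gg; Kira is unaffected so carries G and received g from Aisha (gg), so Kira is Gg.
Every other individual is either homozygous by phenotype or has at least one consistent homozygous assignment, so the count is 5.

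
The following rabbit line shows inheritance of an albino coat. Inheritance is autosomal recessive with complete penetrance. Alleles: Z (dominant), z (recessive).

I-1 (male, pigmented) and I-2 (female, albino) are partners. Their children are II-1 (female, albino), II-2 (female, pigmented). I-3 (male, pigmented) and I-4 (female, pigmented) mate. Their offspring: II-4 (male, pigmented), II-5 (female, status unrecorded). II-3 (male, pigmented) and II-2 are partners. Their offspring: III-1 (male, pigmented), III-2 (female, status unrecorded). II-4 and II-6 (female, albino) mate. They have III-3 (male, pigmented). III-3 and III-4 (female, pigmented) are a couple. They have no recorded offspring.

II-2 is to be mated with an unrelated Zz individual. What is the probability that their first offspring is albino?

II-2 is pigmented so carries Z and received z from I-2 (zz), so II-2 is Zz.
The cross gives 1/4 ZZ : 1/2 Zz : 1/4 zz, so P(offspring is albino) = 1/4.

1/4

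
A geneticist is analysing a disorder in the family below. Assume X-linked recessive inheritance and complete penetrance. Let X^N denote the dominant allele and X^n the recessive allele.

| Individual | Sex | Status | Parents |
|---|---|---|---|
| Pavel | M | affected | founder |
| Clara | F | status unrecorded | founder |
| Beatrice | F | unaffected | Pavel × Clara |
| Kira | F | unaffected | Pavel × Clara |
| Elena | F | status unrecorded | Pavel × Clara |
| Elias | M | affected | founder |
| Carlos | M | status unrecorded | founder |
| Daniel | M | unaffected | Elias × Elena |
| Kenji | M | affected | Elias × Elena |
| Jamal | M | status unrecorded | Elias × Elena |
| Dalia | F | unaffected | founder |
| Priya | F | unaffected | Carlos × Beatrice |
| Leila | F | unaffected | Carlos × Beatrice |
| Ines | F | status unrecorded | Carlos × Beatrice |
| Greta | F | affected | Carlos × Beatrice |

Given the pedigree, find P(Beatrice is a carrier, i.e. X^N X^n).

Beatrice is unaffected so carries N and received n from Pavel (X^n Y), so Beatrice is X^N X^n, giving P(X^N X^n) = 1.

1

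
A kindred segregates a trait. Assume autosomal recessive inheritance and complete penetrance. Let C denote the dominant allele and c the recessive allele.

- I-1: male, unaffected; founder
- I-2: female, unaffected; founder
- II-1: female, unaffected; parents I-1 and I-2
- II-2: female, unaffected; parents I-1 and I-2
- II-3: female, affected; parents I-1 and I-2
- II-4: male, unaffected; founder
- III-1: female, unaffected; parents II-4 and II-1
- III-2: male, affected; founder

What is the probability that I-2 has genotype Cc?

I-2 is unaffected so carries C and passed c to II-3 (cc), so I-2 is Cc, giving P(Cc) = 1.

1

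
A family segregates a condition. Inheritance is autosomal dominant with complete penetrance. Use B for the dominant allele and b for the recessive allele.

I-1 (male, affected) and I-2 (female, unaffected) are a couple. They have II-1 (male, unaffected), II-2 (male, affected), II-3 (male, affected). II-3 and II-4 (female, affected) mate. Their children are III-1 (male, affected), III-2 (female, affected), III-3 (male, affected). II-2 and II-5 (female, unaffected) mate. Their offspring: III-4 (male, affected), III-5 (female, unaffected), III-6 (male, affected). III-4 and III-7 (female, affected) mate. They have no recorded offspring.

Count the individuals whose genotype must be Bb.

5

Obligate heterozygotes: I-1 is affected so carries B and passed b to II-1 (bb), so I-1 is Bb; II-2 is affected so carries B and received b from I-2 (bb), so II-2 is Bb; II-3 is affected so carries B and received b from I-2 (bb), so II-3 is Bb; III-4 is affected so carries B and received b from II-5 (bb), so III-4 is Bb; III-6 is affected so carries B and received b from II-5 (bb), so III-6 is Bb.
Every other individual is either homozygous by phenotype or has at least one consistent homozygous assignment, so the count is 5.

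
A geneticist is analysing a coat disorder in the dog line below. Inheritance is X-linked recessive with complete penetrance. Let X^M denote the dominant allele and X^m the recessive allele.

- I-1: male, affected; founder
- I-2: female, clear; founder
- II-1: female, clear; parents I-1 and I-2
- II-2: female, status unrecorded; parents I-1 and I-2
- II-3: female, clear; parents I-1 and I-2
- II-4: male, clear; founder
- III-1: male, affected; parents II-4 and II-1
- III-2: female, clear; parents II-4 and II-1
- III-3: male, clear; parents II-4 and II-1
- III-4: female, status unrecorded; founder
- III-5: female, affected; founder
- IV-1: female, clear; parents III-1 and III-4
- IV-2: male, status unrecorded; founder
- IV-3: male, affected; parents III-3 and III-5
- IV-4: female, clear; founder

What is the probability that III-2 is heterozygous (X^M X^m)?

II-4 is clear, so II-4 is X^M Y.
II-1 is clear so carries M and received m from I-1 (X^m Y), so II-1 is X^M X^m.
Their cross gives offspring ratios 1/2 X^M X^M : 1/2 X^M X^m. Conditioning on III-2 being clear, P(X^M X^m) = 1/2 / 1 = 1/2.

1/2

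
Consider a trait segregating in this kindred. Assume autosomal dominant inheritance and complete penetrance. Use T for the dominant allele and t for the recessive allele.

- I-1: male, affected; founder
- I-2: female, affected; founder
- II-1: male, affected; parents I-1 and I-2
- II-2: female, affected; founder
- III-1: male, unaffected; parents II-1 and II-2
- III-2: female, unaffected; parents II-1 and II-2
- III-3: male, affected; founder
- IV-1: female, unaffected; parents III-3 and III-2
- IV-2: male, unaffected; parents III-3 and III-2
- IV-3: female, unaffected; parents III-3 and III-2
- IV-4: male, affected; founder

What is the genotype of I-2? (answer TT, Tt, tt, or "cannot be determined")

cannot be determined

I-2's phenotype allows TT or Tt, and no parent or child forces a single allele at both positions; consistent genotype assignments exist with I-2 as TT or Tt.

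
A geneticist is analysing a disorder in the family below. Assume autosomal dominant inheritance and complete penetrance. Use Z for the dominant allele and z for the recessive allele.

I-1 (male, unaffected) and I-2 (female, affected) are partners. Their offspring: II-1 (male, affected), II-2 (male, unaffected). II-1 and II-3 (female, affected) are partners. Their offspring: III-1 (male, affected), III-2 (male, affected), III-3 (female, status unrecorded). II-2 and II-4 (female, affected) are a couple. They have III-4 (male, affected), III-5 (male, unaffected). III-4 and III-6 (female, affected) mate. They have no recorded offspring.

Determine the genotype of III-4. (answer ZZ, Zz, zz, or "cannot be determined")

From phenotype alone, III-4 is ZZ or Zz.
III-4 is affected so carries Z and received z from II-2 (zz), so III-4 is Zz.

Zz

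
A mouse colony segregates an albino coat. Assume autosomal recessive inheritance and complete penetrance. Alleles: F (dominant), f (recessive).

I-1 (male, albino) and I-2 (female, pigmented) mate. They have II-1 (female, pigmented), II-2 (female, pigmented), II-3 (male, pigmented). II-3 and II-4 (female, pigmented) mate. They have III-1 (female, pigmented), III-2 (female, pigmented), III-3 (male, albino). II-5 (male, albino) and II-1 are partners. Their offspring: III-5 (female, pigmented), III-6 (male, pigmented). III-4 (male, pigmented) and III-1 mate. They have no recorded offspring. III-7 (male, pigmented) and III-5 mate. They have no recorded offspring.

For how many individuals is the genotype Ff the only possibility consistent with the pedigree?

6

Obligate heterozygotes: II-1 is pigmented so carries F and received f from I-1 (ff), so II-1 is Ff; II-2 is pigmented so carries F and received f from I-1 (ff), so II-2 is Ff; II-3 is pigmented so carries F and received f from I-1 (ff), so II-3 is Ff; II-4 is pigmented so carries F and passed f to III-3 (ff), so II-4 is Ff; III-5 is pigmented so carries F and received f from II-5 (ff), so III-5 is Ff; III-6 is pigmented so carries F and received f from II-5 (ff), so III-6 is Ff.
Every other individual is either homozygous by phenotype or has at least one consistent homozygous assignment, so the count is 6.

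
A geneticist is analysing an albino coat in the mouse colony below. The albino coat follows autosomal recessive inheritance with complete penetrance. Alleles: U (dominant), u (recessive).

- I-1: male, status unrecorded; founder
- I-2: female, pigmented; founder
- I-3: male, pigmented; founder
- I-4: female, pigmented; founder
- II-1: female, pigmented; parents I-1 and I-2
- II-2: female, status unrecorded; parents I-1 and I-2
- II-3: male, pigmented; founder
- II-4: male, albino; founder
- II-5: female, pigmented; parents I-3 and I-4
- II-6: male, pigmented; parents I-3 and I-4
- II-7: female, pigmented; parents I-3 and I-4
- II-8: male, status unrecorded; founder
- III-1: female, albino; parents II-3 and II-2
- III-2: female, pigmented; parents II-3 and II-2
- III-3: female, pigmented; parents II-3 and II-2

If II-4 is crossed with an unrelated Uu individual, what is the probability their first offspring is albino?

II-4 is albino, so II-4 is uu.
The cross gives 1/2 Uu : 1/2 uu, so P(offspring is albino) = 1/2.

1/2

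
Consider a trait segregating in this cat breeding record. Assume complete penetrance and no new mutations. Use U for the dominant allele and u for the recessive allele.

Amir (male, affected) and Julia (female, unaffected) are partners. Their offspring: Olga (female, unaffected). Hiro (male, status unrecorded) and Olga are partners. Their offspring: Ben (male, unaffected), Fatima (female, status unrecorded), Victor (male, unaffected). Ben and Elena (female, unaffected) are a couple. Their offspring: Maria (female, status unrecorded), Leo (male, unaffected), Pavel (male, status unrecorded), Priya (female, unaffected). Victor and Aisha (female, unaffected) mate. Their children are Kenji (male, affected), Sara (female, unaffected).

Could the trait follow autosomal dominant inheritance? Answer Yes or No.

Under autosomal dominant, Kenji (affected, male) cannot arise from Victor (unaffected) × Aisha (unaffected).

No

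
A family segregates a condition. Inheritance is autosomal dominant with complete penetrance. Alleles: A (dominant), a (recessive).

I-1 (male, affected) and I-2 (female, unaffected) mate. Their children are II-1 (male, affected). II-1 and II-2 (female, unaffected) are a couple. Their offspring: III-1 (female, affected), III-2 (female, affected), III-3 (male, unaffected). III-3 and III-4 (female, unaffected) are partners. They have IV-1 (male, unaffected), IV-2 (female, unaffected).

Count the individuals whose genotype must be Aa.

3

Obligate heterozygotes: II-1 is affected so carries A and received a from I-2 (aa), so II-1 is Aa; III-1 is affected so carries A and received a from II-2 (aa), so III-1 is Aa; III-2 is affected so carries A and received a from II-2 (aa), so III-2 is Aa.
Every other individual is either homozygous by phenotype or has at least one consistent homozygous assignment, so the count is 3.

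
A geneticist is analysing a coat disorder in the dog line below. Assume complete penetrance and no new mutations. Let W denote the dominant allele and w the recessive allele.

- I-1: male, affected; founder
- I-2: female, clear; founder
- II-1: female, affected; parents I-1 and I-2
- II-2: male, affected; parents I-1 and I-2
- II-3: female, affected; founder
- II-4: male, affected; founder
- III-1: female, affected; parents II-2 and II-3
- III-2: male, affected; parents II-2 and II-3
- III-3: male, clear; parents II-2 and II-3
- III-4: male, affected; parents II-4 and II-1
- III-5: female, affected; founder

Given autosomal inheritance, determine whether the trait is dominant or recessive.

II-2 and II-3 are both affected yet have a clear child III-3. Under a recessive model two affected parents are homozygous and every child would be affected, so the trait cannot be recessive.

dominant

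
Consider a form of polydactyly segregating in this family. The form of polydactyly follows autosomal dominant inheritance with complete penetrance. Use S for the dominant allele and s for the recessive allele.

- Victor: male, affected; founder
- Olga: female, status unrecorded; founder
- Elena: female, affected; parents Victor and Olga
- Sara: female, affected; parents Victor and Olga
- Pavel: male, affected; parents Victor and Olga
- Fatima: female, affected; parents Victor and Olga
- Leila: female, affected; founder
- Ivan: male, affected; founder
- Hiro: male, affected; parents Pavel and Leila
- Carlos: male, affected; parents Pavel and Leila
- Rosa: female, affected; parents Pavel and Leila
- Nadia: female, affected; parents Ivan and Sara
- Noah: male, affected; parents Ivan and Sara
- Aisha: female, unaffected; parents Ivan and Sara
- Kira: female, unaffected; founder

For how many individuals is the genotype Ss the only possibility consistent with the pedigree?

Obligate heterozygotes: Sara is affected so carries S and passed s to Aisha (ss), so Sara is Ss; Ivan is affected so carries S and passed s to Aisha (ss), so Ivan is Ss.
Every other individual is either homozygous by phenotype or has at least one consistent homozygous assignment, so the count is 2.

2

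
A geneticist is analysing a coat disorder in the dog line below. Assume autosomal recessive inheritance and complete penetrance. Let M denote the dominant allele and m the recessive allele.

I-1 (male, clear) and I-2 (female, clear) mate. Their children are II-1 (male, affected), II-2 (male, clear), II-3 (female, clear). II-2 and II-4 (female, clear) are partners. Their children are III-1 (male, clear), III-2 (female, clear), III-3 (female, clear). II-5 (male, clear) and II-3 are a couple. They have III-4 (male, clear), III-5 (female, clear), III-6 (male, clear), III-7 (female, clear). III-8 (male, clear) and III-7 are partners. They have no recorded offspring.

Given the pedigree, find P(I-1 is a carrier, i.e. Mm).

1

I-1 is clear so carries M and passed m to II-1 (mm), so I-1 is Mm, giving P(Mm) = 1.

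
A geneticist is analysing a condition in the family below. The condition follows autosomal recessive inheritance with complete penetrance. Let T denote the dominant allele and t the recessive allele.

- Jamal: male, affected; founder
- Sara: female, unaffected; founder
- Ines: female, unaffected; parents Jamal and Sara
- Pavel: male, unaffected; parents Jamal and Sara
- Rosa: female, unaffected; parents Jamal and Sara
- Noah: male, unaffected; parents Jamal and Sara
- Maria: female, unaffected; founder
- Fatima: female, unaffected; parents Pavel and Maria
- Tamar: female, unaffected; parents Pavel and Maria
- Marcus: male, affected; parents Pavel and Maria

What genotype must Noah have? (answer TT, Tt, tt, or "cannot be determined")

Tt

From phenotype alone, Noah is TT or Tt.
Noah is unaffected so carries T and received t from Jamal (tt), so Noah is Tt.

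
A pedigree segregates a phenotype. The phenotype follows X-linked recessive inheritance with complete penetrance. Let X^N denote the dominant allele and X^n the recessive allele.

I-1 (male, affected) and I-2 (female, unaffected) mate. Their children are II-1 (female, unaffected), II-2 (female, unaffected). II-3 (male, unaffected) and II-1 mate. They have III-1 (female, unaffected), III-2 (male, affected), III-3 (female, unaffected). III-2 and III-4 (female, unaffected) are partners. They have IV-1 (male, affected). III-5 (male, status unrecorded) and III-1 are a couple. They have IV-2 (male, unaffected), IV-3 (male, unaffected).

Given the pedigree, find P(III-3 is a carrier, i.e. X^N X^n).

1/2

II-3 is unaffected, so II-3 is X^N Y.
II-1 is unaffected so carries N and received n from I-1 (X^n Y), so II-1 is X^N X^n.
Their cross gives offspring ratios 1/2 X^N X^N : 1/2 X^N X^n. Conditioning on III-3 being unaffected, P(X^N X^n) = 1/2 / 1 = 1/2.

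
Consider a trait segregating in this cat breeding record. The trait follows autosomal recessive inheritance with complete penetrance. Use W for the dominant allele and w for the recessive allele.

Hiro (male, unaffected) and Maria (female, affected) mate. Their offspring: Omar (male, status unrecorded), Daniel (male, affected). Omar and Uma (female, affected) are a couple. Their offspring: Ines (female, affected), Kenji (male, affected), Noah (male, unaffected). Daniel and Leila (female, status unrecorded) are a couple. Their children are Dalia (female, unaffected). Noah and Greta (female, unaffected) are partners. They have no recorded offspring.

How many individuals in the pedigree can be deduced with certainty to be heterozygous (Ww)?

4

Obligate heterozygotes: Hiro is unaffected so carries W and passed w to Daniel (ww), so Hiro is Ww; Omar passed W to Noah (Ww, whose w came from Uma) and received w from Maria (ww), so Omar is Ww; Noah is unaffected so carries W and received w from Uma (ww), so Noah is Ww; Dalia is unaffected so carries W and received w from Daniel (ww), so Dalia is Ww.
Every other individual is either homozygous by phenotype or has at least one consistent homozygous assignment, so the count is 4.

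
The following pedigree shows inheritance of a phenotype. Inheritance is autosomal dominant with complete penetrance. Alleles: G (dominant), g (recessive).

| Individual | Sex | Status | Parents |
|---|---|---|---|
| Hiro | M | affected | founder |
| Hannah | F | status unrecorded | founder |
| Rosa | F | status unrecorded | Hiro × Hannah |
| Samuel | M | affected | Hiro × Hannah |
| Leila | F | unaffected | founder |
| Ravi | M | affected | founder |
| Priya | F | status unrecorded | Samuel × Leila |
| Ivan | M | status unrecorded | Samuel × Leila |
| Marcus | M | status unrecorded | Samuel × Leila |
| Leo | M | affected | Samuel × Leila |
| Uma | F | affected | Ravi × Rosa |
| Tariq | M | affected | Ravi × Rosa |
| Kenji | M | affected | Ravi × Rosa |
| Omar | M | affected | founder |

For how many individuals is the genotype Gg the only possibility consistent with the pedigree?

1

Obligate heterozygotes: Leo is affected so carries G and received g from Leila (gg), so Leo is Gg.
Every other individual is either homozygous by phenotype or has at least one consistent homozygous assignment, so the count is 1.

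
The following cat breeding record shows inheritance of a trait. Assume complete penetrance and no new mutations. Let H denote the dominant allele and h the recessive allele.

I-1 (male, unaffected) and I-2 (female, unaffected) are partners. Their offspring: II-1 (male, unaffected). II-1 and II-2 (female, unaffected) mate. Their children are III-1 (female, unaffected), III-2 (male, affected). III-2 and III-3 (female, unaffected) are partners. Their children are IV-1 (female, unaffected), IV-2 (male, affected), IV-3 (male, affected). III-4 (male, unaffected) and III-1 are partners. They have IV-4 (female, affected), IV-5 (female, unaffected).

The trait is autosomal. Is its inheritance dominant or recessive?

recessive

II-1 and II-2 are both unaffected yet have an affected child III-2. Under dominance, an affected child requires at least one affected parent, so the trait cannot be dominant.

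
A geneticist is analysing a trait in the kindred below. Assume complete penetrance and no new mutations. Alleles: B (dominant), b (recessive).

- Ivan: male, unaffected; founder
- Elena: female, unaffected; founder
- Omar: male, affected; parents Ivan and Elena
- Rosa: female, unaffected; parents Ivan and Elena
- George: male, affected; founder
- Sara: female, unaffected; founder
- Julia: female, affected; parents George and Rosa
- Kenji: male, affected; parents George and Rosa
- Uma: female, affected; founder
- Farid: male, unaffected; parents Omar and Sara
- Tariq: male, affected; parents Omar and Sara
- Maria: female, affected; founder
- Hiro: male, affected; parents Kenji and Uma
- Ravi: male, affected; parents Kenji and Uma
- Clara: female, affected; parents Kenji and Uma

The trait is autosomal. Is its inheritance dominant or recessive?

Ivan and Elena are both unaffected yet have an affected child Omar. Under dominance, an affected child requires at least one affected parent, so the trait cannot be dominant.

recessive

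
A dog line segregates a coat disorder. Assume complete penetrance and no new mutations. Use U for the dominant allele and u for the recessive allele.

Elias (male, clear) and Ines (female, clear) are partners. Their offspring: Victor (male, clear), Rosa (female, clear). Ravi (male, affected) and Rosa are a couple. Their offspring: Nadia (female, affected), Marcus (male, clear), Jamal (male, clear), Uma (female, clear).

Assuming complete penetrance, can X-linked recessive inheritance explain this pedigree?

A consistent assignment under X-linked recessive exists: Elias X^U Y, Ines X^U X^u, Victor X^U Y, Rosa X^U X^u, Ravi X^u Y, Nadia X^u X^u, Marcus X^U Y, Jamal X^U Y, Uma X^U X^u.
In this assignment every recorded phenotype matches its genotype and every non-founder's genotype is obtainable from its parents' genotypes, so the pedigree is consistent.

Yes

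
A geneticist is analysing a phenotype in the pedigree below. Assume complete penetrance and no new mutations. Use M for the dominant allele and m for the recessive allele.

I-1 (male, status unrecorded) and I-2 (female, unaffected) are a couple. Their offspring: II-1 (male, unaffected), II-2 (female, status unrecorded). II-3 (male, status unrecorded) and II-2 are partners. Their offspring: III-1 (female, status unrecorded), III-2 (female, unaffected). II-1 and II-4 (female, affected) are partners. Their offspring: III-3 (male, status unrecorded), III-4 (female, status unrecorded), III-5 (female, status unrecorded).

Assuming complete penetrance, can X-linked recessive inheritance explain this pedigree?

A consistent assignment under X-linked recessive exists: I-1 X^M Y, I-2 X^M X^M, II-1 X^M Y, II-2 X^M X^M, II-3 X^M Y, II-4 X^m X^m, III-1 X^M X^M, III-2 X^M X^M, III-3 X^m Y, III-4 X^M X^m, III-5 X^M X^m.
In this assignment every recorded phenotype matches its genotype and every non-founder's genotype is obtainable from its parents' genotypes, so the pedigree is consistent.

Yes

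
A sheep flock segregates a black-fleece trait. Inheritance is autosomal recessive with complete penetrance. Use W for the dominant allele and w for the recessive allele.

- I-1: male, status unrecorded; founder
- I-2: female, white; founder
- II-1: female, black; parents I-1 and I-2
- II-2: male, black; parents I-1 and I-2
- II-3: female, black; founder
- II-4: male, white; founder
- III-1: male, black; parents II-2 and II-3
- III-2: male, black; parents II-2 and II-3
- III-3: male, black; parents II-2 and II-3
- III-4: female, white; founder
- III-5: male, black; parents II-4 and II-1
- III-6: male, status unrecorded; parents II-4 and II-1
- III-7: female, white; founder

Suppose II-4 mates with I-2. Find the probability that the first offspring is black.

1/4

II-4 is white so carries W and passed w to III-5 (ww), so II-4 is Ww.
I-2 is white so carries W and passed w to II-1 (ww), so I-2 is Ww.
The cross gives 1/4 WW : 1/2 Ww : 1/4 ww, so P(offspring is black) = 1/4.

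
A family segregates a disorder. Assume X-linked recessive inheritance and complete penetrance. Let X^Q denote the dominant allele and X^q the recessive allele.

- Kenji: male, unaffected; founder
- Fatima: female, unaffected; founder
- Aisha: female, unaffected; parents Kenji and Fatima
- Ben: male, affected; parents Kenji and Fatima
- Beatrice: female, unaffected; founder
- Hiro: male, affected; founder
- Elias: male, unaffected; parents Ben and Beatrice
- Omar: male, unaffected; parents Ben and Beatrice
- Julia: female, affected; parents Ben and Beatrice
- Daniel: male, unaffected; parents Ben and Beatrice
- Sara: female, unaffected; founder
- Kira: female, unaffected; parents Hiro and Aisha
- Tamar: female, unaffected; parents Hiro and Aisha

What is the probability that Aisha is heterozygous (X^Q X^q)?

Kenji is unaffected, so Kenji is X^Q Y.
Fatima is unaffected so carries Q and passed q to Ben (X^q Y), so Fatima is X^Q X^q.
Their cross gives offspring ratios 1/2 X^Q X^Q : 1/2 X^Q X^q. Conditioning on Aisha being unaffected, P(X^Q X^q) = 1/2 / 1 = 1/2 before taking Aisha's own offspring into account.
Hiro is affected, so Hiro is X^q Y.
Now use Aisha's offspring. Probability of each recorded status — unaffected daughter Kira: 1/2 if Aisha is X^Q X^q, 1 if X^Q X^Q; unaffected daughter Tamar: 1/2 if Aisha is X^Q X^q, 1 if X^Q X^Q.
Bayes: P(X^Q X^q) = 1/2·1/4 / (1/2·1/4 + 1/2·1) = 1/5.

1/5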